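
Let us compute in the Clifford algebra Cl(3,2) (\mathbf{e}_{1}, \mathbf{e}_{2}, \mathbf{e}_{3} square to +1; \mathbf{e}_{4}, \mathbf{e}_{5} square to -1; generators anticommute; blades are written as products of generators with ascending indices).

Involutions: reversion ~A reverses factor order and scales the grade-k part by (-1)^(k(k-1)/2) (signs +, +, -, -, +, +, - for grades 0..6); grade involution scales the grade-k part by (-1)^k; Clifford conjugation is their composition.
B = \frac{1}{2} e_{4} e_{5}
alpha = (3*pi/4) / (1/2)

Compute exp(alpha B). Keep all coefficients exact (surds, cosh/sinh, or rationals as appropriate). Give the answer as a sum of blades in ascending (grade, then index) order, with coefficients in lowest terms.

B^2 = (\frac{1}{2})^2*(e_{4} e_{5})^2 = \frac{1}{4}*(-1) = -\frac{1}{4} (a basis 2-blade squares to minus the product of its generators' squares).
B^2 = -\frac{1}{4} — the series telescopes trigonometrically here: l = \frac{1}{2}, alpha*l = \frac{3 \pi}{4}, so exp(alpha B) = cos(\frac{3 \pi}{4}) + (sin(\frac{3 \pi}{4})/(\frac{1}{2}))*B = - \frac{\sqrt{2}}{2} + (\sqrt{2})*B.
Answer: - \frac{\sqrt{2}}{2} + \frac{\sqrt{2}}{2} e_{4} e_{5}


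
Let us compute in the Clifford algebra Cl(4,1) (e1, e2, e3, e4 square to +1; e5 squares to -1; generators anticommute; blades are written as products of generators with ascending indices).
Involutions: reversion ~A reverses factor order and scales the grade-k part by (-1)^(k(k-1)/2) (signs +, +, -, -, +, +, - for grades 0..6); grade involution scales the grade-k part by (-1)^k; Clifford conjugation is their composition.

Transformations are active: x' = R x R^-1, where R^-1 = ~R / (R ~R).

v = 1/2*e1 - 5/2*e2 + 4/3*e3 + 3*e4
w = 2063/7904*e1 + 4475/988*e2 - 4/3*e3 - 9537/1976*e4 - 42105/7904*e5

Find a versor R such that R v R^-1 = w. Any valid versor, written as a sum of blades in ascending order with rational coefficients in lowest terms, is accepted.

Since q(v) = q(w) = 311/18, the sum R = v + w = 6015/7904*e1 + 2005/988*e2 - 3609/1976*e4 - 42105/7904*e5 does the job whenever invertible.
Answer: 6015/7904*e1 + 2005/988*e2 - 3609/1976*e4 - 42105/7904*e5


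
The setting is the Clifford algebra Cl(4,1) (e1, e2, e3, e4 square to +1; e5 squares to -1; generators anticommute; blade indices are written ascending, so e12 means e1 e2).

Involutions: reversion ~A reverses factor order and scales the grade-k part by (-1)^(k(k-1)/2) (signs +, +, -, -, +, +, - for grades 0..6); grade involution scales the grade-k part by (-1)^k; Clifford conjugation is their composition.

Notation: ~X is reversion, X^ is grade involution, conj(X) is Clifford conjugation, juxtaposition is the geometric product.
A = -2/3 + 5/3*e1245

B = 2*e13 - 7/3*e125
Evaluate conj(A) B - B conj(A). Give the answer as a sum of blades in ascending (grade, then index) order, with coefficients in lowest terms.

first term: -35/9*e4 - 4/3*e13 + 14/9*e125 - 10/3*e2345
second term: 35/9*e4 - 4/3*e13 + 14/9*e125 + 10/3*e2345
Answer: -70/9*e4 - 20/3*e2345


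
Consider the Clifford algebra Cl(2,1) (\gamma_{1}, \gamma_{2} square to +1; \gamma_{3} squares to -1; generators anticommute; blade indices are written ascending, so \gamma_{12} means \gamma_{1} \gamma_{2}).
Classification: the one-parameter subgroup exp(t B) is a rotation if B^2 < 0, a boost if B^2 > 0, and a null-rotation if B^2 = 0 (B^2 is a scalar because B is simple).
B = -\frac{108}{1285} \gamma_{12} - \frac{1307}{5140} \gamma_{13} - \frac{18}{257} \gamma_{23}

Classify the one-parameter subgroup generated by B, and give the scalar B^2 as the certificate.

B^2 term by term: the squares give (-\frac{108}{1285})^2*(\gamma_{12})^2 + (-\frac{1307}{5140})^2*(\gamma_{13})^2 + (-\frac{18}{257})^2*(\gamma_{23})^2 = \frac{11664}{1651225}*(-1) + \frac{1708249}{26419600}*(+1) + \frac{324}{66049}*(+1) = \frac{1}{16} (each basis 2-blade squares to minus the product of its generators' squares); cross terms between blades sharing an index anticommute and cancel. So B^2 = \frac{1}{16}.
Answer: boost, certificate B^2 = \frac{1}{16}. Certificate logic: \frac{1}{16} is a conjugation-invariant scalar, so its sign fixes rotation versus boost versus null-rotation outright.


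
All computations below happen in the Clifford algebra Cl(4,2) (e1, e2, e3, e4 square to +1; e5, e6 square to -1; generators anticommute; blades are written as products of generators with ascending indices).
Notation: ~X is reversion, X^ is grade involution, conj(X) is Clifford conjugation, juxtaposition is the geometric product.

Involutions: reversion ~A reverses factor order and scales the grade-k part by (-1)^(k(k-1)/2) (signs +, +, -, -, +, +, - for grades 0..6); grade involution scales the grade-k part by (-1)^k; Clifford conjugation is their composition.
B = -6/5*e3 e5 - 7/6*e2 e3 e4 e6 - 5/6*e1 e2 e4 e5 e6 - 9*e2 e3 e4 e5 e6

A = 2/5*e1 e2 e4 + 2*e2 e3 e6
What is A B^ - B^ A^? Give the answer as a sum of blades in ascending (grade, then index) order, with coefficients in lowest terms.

first term: 7/3*e4 + 18*e4 e5 - 1/3*e5 e6 - 7/15*e1 e3 e6 - 12/5*e2 e5 e6 + 5/3*e1 e3 e4 e5 + 18/5*e1 e3 e5 e6 + 12/25*e1 e2 e3 e4 e5
second term: 7/3*e4 - 18*e4 e5 + 1/3*e5 e6 + 7/15*e1 e3 e6 - 12/5*e2 e5 e6 + 5/3*e1 e3 e4 e5 + 18/5*e1 e3 e5 e6 - 12/25*e1 e2 e3 e4 e5
Answer: 36*e4 e5 - 2/3*e5 e6 - 14/15*e1 e3 e6 + 24/25*e1 e2 e3 e4 e5


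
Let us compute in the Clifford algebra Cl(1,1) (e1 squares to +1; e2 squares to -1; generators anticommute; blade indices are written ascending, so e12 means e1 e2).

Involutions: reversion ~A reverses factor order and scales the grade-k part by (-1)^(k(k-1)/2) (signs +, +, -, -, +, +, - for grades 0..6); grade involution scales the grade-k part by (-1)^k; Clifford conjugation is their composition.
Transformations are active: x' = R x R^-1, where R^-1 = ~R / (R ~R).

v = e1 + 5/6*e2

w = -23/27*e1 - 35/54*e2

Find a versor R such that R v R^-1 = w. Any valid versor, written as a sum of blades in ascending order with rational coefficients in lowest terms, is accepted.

R = v + w = 4/27*e1 + 5/27*e2 works: the equal norms (11/36) guarantee its sandwich swaps v into w.
Answer: 4/27*e1 + 5/27*e2


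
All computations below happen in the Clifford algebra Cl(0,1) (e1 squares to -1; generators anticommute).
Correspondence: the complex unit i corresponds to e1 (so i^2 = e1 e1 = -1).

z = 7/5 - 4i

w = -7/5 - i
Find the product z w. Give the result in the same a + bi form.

In blades: z = 7/5 - 4*e1, w = -7/5 - e1.
Distribute z over w term by term (generator squares from the signature, products reordered to ascending indices): (7/5)*w = -49/25 - 7/5*e1; (-4*e1)*w = -4 + 28/5*e1.
Sum: -149/25 + 21/5*e1; translating back through the correspondence:
Answer: -149/25 + 21/5*i


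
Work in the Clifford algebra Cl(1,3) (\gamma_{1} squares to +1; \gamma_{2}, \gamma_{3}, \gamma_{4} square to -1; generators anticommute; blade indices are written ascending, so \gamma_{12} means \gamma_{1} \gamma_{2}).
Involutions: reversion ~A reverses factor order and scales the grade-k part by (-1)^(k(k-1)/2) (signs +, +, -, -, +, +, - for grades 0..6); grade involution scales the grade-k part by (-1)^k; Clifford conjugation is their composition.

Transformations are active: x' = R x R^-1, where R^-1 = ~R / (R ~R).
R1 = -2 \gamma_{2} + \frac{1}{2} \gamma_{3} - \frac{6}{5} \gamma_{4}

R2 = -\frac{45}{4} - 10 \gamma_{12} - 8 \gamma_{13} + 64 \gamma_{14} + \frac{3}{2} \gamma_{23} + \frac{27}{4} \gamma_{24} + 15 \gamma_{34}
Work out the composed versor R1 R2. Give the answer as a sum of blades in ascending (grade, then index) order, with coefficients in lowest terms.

Distribute over the terms of R1 (each basis-blade product reordered to ascending indices, repeated generators contracted through their squares):
(-2 \gamma_{2}) R2 = 20 \gamma_{1} + \frac{45}{2} \gamma_{2} + 3 \gamma_{3} + \frac{27}{2} \gamma_{4} - 16 \gamma_{123} + 128 \gamma_{124} - 30 \gamma_{234}
(\frac{1}{2} \gamma_{3}) R2 = -4 \gamma_{1} + \frac{3}{4} \gamma_{2} - \frac{45}{8} \gamma_{3} - \frac{15}{2} \gamma_{4} - 5 \gamma_{123} - 32 \gamma_{134} - \frac{27}{8} \gamma_{234}
(-\frac{6}{5} \gamma_{4}) R2 = -\frac{384}{5} \gamma_{1} - \frac{81}{10} \gamma_{2} - 18 \gamma_{3} + \frac{27}{2} \gamma_{4} + 12 \gamma_{124} + \frac{48}{5} \gamma_{134} - \frac{9}{5} \gamma_{234}
Summing the partial products and collecting blades:
Answer: -\frac{304}{5} \gamma_{1} + \frac{303}{20} \gamma_{2} - \frac{165}{8} \gamma_{3} + \frac{39}{2} \gamma_{4} - 21 \gamma_{123} + 140 \gamma_{124} - \frac{112}{5} \gamma_{134} - \frac{1407}{40} \gamma_{234}


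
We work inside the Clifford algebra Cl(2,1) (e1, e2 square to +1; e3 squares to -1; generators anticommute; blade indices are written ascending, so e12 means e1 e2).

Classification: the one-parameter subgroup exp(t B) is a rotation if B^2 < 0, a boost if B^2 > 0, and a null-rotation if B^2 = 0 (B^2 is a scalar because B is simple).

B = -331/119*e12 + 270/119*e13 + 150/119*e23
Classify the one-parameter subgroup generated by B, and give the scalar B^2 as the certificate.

B^2 term by term: the squares give (-331/119)^2*(e12)^2 + (270/119)^2*(e13)^2 + (150/119)^2*(e23)^2 = 109561/14161*(-1) + 72900/14161*(+1) + 22500/14161*(+1) = -1 (each basis 2-blade squares to minus the product of its generators' squares); cross terms between blades sharing an index anticommute and cancel. So B^2 = -1.
Answer: rotation, certificate B^2 = -1. Certificate logic: -1 is a conjugation-invariant scalar, so its sign fixes rotation versus boost versus null-rotation outright.


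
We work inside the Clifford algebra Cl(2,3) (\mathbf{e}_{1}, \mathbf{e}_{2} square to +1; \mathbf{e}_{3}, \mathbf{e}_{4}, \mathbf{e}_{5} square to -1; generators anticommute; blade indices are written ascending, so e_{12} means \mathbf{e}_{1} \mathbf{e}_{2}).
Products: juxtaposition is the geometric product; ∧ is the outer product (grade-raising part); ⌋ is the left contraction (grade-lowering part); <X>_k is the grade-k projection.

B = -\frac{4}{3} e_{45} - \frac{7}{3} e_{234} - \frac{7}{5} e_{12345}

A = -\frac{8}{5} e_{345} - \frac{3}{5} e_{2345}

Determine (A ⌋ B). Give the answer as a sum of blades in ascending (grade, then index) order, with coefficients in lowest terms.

step 1: -\frac{21}{25} e_{1} + \frac{56}{25} e_{12}
Answer: -\frac{21}{25} e_{1} + \frac{56}{25} e_{12}


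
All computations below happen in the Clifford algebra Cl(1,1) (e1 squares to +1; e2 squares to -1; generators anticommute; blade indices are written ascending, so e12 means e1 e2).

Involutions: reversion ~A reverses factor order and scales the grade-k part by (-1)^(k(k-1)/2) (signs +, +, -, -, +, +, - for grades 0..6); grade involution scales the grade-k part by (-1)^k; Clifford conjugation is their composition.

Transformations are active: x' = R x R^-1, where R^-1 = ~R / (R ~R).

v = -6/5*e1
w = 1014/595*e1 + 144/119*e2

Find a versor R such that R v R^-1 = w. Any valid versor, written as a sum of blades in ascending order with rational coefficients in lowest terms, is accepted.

Key observation: q(v) = q(w) = 36/25 (sandwiches preserve the norm), so R = v + w = 60/119*e1 + 144/119*e2 works whenever it is invertible — the component of v along it is kept and (v - w)/2 reverses, sending v to w.
Answer: 60/119*e1 + 144/119*e2


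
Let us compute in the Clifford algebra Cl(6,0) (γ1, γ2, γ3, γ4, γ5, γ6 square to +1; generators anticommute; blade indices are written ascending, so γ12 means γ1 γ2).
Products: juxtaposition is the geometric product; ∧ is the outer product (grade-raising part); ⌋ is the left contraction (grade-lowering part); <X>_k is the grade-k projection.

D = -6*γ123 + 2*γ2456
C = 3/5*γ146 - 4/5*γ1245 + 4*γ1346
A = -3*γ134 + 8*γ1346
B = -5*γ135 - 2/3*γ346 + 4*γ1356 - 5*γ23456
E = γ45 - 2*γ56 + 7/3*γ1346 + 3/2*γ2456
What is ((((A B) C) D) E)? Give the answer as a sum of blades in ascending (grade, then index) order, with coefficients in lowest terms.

step 1: 16/3*γ1 - 2*γ16 + 17*γ45 + 40*γ125 - 28*γ456 - 15*γ1256
step 2: -166/5*γ4 + 68/5*γ12 + 84/5*γ15 + 8*γ34 + 76/5*γ46 - 112/5*γ126 - 112*γ135 - 51/5*γ156 + 71/15*γ245 + 64/3*γ346 - 68*γ1356 + 60*γ2345 - 112/5*γ2456 + 160*γ23456
step 3: -224/5 - 1192/5*γ3 - 142/15*γ6 - 3208/5*γ25 + 1272/5*γ36 + 342/5*γ124 + 2024/5*γ145 + 872/15*γ235 + 2372/5*γ256 - 1676/5*γ1234 - 472/5*γ1246 + 142/5*γ1345 - 4664/5*γ1456 + 386/5*γ2356 + 664/5*γ12346 + 672/5*γ13456
step 4: -2024/5*γ1 + 9584/15*γ2 - 3558/5*γ4 - 4988/15*γ5 - 6996/5*γ12 - 142/5*γ13 - 1272*γ14 - 708/5*γ15 + 4664/5*γ16 - 988/15*γ23 + 3208/5*γ24 + 7516/15*γ26 + 579/5*γ34 - 25016/15*γ35 - 224/5*γ45 - 4812/5*γ46 + 2338/15*γ56 - 1008/5*γ123 + 342/5*γ125 - 3036/5*γ126 + 2618/9*γ134 - 996/5*γ135 - 672/5*γ136 - 760/3*γ146 - 513/5*γ156 - 872/15*γ234 - 4138/15*γ236 + 71/5*γ245 - 2372/5*γ246 - 1192/5*γ345 - 436/5*γ346 - 7016/15*γ356 - 142/15*γ456 - 1676/5*γ1235 + 213/5*γ1236 - 26/3*γ1245 - 472/5*γ1256 - 484/3*γ1346 - 2514/5*γ1356 + 1908/5*γ2345 - 386/5*γ2346 - 336/5*γ2456 + 1272/5*γ3456 - 2524/3*γ12345 + 664/5*γ12356 - 2452/9*γ12456 + 1788/5*γ23456 - 2480/3*γ123456
Answer: -2024/5*γ1 + 9584/15*γ2 - 3558/5*γ4 - 4988/15*γ5 - 6996/5*γ12 - 142/5*γ13 - 1272*γ14 - 708/5*γ15 + 4664/5*γ16 - 988/15*γ23 + 3208/5*γ24 + 7516/15*γ26 + 579/5*γ34 - 25016/15*γ35 - 224/5*γ45 - 4812/5*γ46 + 2338/15*γ56 - 1008/5*γ123 + 342/5*γ125 - 3036/5*γ126 + 2618/9*γ134 - 996/5*γ135 - 672/5*γ136 - 760/3*γ146 - 513/5*γ156 - 872/15*γ234 - 4138/15*γ236 + 71/5*γ245 - 2372/5*γ246 - 1192/5*γ345 - 436/5*γ346 - 7016/15*γ356 - 142/15*γ456 - 1676/5*γ1235 + 213/5*γ1236 - 26/3*γ1245 - 472/5*γ1256 - 484/3*γ1346 - 2514/5*γ1356 + 1908/5*γ2345 - 386/5*γ2346 - 336/5*γ2456 + 1272/5*γ3456 - 2524/3*γ12345 + 664/5*γ12356 - 2452/9*γ12456 + 1788/5*γ23456 - 2480/3*γ123456


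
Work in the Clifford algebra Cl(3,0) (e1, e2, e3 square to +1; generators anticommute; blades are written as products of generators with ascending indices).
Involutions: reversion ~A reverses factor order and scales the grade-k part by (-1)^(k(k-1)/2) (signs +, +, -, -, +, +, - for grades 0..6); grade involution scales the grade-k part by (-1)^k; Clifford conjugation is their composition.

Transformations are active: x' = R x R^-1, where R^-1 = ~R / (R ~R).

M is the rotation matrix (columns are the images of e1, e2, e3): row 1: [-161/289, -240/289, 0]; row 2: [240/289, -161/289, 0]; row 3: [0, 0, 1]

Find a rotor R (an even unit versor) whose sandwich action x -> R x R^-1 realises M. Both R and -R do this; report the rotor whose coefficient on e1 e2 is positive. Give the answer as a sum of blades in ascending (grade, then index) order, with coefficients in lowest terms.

Method: write R = a + b12*e1 e2 + b13*e1 e3 + b23*e2 e3 with a^2 + b12^2 + b13^2 + b23^2 = 1 (so R^-1 = ~R). Expanding the columns R e_j ~R gives tr M = 4a^2 - 1 and, from the antisymmetric part, M21 - M12 = -4a*b12, M13 - M31 = 4a*b13, M32 - M23 = -4a*b23.
Here tr M = -33/289, so a^2 = (1 + tr M)/4 = 64/289 and a = ±8/17. Taking a = 8/17: M21 - M12 = 480/289, M13 - M31 = 0, M32 - M23 = 0, giving b12 = -15/17, b13 = 0, b23 = 0, i.e. R = 8/17 - 15/17*e1 e2.
Its e1 e2 coefficient is negative, so report the other preimage -R.
Answer: -8/17 + 15/17*e1 e2. Note: both R and -R realise this M (trace -33/289); the covering map identifies them, and the e1 e2-coefficient sign is the tie-breaker.


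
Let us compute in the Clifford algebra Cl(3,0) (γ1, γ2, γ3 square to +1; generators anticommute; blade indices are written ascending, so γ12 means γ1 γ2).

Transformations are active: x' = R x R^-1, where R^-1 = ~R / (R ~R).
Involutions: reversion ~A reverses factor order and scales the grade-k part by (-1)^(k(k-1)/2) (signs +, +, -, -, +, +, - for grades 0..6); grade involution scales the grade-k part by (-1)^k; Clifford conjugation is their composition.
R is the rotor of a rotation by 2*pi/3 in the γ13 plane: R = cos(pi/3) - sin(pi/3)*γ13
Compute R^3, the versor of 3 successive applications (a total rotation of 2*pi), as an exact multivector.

Half-angle bookkeeping: 3 applications in γ13 add up to rotor phase 3*pi/3 = pi, so R^3 = cos(pi) - sin(pi)*γ13.
cos(pi) = -1 and sin(pi) = 0, so R^3 = -1. The total rotation 2*pi is 1 full turn, so every vector returns to itself, yet the rotor is -1, on the OTHER sheet of the double cover (an odd number of 2*pi turns).
Answer: -1


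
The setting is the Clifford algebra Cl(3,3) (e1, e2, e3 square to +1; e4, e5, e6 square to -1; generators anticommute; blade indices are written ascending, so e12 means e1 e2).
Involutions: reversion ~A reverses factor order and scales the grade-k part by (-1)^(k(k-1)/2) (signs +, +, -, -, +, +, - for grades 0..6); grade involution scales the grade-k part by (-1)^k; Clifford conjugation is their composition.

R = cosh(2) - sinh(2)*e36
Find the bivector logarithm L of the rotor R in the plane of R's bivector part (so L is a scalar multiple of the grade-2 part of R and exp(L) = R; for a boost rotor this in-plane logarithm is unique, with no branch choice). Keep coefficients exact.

The scalar part of R is cosh(2), which determines |rapidity| via cosh; the sign lives in the bivector part, and pairing them (bivector part over sinh of the rapidity = the plane) gives the unique in-plane L = rapidity * plane.
Concretely: cosh(rapidity) = cosh(2) gives rapidity = ±2, and since rapidity/sinh(rapidity) is even the sign is immaterial: L = (rapidity/sinh(rapidity)) * <R>_2 = (2/sinh(2)) * <R>_2.
Answer: -2*e36


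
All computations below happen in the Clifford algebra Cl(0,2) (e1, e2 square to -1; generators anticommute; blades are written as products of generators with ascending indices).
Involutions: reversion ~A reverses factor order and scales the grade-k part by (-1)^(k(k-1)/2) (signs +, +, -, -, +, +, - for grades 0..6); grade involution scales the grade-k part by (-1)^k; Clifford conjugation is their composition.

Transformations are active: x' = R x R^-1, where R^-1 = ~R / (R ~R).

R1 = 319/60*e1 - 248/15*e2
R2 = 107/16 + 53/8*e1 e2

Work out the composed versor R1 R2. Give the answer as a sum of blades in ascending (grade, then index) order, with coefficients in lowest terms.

Distribute over the terms of R1 (each basis-blade product reordered to ascending indices, repeated generators contracted through their squares):
(319/60*e1) R2 = 34133/960*e1 - 16907/480*e2
(-248/15*e2) R2 = -1643/15*e1 - 3317/30*e2
Summing the partial products and collecting blades:
Answer: -23673/320*e1 - 69979/480*e2


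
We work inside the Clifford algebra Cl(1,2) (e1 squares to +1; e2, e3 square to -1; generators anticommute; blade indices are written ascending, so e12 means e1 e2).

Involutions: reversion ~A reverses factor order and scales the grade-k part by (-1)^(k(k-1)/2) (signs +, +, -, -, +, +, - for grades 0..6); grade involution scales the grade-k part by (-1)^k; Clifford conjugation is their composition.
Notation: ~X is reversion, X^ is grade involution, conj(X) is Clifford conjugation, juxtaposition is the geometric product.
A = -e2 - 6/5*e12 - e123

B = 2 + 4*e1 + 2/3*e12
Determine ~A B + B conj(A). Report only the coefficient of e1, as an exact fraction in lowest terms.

first term: 4/5 - 2/3*e1 - 34/5*e2 + 2/3*e3 + 32/5*e12 + 4*e23 + 2*e123
second term: 4/5 - 2/3*e1 + 34/5*e2 - 2/3*e3 + 32/5*e12 - 4*e23 - 2*e123
Answer: -4/3


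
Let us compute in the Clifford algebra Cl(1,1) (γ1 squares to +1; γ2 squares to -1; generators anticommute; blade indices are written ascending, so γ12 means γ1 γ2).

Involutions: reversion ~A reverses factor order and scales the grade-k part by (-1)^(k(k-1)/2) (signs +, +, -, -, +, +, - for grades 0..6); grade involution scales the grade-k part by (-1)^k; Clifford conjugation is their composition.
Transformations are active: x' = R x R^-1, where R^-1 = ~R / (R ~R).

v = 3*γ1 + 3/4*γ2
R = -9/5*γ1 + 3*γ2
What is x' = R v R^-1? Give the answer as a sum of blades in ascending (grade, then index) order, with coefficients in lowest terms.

~R = -9/5*γ1 + 3*γ2, and R ~R = -144/25, so R^-1 = ~R / (-144/25).
R v = -153/20 - 207/20*γ12
Answer: -249/32*γ1 + 231/32*γ2


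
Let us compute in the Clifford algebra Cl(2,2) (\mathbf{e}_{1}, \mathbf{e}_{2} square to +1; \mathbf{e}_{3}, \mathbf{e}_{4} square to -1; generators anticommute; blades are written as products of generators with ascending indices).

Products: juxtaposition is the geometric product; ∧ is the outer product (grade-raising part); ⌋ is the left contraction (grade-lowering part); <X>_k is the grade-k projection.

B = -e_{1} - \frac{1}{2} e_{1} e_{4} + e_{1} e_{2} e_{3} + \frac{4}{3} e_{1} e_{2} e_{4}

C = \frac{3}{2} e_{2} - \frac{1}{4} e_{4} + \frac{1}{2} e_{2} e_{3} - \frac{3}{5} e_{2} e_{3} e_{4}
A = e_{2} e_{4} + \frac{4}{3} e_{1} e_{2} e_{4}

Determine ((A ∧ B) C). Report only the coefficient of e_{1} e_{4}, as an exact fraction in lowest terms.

step 1: -e_{1} e_{2} e_{4}
step 2: -\frac{1}{4} e_{1} e_{2} - \frac{3}{5} e_{1} e_{3} + \frac{3}{2} e_{1} e_{4} - \frac{1}{2} e_{1} e_{3} e_{4}
Answer: \frac{3}{2}


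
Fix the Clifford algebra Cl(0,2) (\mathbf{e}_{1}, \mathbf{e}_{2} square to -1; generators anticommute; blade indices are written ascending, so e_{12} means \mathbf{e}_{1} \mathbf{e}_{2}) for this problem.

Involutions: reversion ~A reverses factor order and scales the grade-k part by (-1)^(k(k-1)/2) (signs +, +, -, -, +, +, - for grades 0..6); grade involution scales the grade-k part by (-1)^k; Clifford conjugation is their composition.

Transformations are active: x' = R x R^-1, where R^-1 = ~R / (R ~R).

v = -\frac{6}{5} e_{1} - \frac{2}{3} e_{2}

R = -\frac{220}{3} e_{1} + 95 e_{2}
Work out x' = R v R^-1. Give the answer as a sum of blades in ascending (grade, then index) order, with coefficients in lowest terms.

~R = -\frac{220}{3} e_{1} + 95 e_{2}, and R ~R = -\frac{129625}{9}, so R^-1 = ~R / (-\frac{129625}{9}).
R v = -\frac{74}{3} + \frac{1466}{9} e_{12}
Answer: \frac{24598}{25925} e_{1} + \frac{77158}{77775} e_{2}


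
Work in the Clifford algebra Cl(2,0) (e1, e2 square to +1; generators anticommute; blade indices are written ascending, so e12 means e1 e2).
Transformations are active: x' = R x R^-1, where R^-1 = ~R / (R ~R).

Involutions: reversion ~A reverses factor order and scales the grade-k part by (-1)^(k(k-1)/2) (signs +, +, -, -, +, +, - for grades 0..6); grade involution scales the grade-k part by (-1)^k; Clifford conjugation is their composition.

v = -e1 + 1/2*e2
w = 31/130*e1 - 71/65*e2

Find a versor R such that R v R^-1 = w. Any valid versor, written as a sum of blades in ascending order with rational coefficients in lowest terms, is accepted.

Why this works: both vectors square to 5/4, so q(v) = q(w) and R = v + w = -99/130*e1 - 77/130*e2 carries v to w — its own direction survives, the complement (v - w)/2 flips.
Answer: -99/130*e1 - 77/130*e2


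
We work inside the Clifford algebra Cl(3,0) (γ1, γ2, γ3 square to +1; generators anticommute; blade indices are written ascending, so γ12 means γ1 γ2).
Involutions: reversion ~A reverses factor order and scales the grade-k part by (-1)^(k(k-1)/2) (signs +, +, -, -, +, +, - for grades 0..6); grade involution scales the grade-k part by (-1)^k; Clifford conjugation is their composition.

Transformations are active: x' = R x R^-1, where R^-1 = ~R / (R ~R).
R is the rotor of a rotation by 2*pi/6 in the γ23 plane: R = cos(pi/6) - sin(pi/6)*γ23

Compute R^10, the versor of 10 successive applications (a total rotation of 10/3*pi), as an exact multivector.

Rotor phase runs at HALF the rotation angle; powers of one rotor simply add phase, so after 10 steps in γ23 the phase is 10*pi/6 = 5*pi/3 and R^10 = cos(5*pi/3) - sin(5*pi/3)*γ23.
cos(5*pi/3) = 1/2 and sin(5*pi/3) = -sqrt(3)/2, so R^10 = 1/2 + sqrt(3)/2*γ23. The net rotation is 4/3*pi (after discarding 1 full turn, each of which contributes a factor -1 to the rotor); the rotor keeps the half-angle phase exactly.
Answer: 1/2 + sqrt(3)/2*γ23


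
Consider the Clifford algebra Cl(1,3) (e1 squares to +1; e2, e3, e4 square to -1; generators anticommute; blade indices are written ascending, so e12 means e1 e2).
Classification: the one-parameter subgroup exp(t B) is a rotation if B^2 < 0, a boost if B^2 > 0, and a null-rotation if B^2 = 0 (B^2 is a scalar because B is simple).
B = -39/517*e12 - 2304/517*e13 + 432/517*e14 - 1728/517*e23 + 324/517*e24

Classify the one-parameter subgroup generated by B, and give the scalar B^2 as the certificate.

B^2 term by term: the squares give (-39/517)^2*(e12)^2 + (-2304/517)^2*(e13)^2 + (432/517)^2*(e14)^2 + (-1728/517)^2*(e23)^2 + (324/517)^2*(e24)^2 = 1521/267289*(+1) + 5308416/267289*(+1) + 186624/267289*(+1) + 2985984/267289*(-1) + 104976/267289*(-1) = 9 (each basis 2-blade squares to minus the product of its generators' squares); cross terms between blades sharing an index anticommute and cancel; the commuting (index-disjoint) pairs give grade-4 terms 2*c*c'*(blade product), which cancel blade by blade — e1234: 1492992/267289 - 1492992/267289 = 0 — confirming B is simple. So B^2 = 9.
Answer: boost, certificate B^2 = 9. Because 9 is invariant under every versor sandwich, the classification follows from its sign alone.


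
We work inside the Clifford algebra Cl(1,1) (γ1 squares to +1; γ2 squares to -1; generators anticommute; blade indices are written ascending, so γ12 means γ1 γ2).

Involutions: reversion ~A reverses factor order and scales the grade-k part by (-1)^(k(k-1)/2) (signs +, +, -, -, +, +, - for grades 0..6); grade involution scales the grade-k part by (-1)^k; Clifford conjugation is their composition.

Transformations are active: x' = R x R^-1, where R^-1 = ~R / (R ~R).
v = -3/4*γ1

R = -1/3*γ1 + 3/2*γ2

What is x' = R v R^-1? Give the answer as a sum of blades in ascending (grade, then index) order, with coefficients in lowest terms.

~R = -1/3*γ1 + 3/2*γ2, and R ~R = -77/36, so R^-1 = ~R / (-77/36).
R v = 1/4 + 9/8*γ12
Answer: 255/308*γ1 - 27/77*γ2


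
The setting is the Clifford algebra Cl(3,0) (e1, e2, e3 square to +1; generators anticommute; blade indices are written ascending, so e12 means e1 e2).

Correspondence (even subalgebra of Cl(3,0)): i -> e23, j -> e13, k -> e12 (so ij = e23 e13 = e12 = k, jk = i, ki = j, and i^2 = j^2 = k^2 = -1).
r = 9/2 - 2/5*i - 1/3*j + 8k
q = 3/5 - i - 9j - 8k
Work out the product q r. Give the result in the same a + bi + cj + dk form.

In blades: q = 3/5 - 8*e12 - 9*e13 - e23, r = 9/2 + 8*e12 - 1/3*e13 - 2/5*e23.
Distribute q over r term by term (generator squares from the signature, products reordered to ascending indices): (3/5)*r = 27/10 + 24/5*e12 - 1/5*e13 - 6/25*e23; (-8*e12)*r = 64 - 36*e12 + 16/5*e13 - 8/3*e23; (-9*e13)*r = -3 - 18/5*e12 - 81/2*e13 - 72*e23; (-e23)*r = -2/5 + 1/3*e12 + 8*e13 - 9/2*e23.
Sum: 633/10 - 517/15*e12 - 59/2*e13 - 11911/150*e23; translating back through the correspondence:
Answer: 633/10 - 11911/150*i - 59/2*j - 517/15*k


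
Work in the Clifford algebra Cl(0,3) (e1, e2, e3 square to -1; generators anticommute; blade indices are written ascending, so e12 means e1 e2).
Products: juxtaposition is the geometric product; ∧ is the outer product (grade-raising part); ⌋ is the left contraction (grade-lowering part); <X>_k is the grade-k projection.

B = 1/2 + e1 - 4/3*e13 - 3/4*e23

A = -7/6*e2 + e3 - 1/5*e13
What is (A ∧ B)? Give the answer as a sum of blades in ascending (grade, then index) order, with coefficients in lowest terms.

step 1: -7/12*e2 + 1/2*e3 + 7/6*e12 - 11/10*e13 - 14/9*e123
Answer: -7/12*e2 + 1/2*e3 + 7/6*e12 - 11/10*e13 - 14/9*e123


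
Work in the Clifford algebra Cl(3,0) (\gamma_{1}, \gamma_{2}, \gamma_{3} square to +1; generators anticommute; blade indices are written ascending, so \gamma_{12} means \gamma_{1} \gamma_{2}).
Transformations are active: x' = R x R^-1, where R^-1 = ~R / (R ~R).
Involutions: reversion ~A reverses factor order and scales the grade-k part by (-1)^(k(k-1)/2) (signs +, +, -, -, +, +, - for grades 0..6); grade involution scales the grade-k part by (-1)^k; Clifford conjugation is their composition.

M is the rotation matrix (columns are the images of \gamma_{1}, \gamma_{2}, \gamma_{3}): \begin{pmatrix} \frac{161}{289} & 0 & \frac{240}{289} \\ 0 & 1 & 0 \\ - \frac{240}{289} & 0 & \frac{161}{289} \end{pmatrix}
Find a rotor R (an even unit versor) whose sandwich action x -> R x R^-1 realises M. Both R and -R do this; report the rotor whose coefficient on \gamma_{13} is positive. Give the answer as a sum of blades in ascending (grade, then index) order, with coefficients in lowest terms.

Method: write R = a + b12*\gamma_{12} + b13*\gamma_{13} + b23*\gamma_{23} with a^2 + b12^2 + b13^2 + b23^2 = 1 (so R^-1 = ~R). Expanding the columns R e_j ~R gives tr M = 4a^2 - 1 and, from the antisymmetric part, M21 - M12 = -4a*b12, M13 - M31 = 4a*b13, M32 - M23 = -4a*b23.
Here tr M = \frac{611}{289}, so a^2 = (1 + tr M)/4 = \frac{225}{289} and a = ±\frac{15}{17}. Taking a = \frac{15}{17}: M21 - M12 = 0, M13 - M31 = \frac{480}{289}, M32 - M23 = 0, giving b12 = 0, b13 = \frac{8}{17}, b23 = 0, i.e. R = \frac{15}{17} + \frac{8}{17} \gamma_{13}.
Its \gamma_{13} coefficient is already positive.
Answer: \frac{15}{17} + \frac{8}{17} \gamma_{13}. Why the constraint matters: R and -R act identically through the sandwich — M has trace \frac{611}{289} either way — so only the sign condition on \gamma_{13} picks one of the two preimages.


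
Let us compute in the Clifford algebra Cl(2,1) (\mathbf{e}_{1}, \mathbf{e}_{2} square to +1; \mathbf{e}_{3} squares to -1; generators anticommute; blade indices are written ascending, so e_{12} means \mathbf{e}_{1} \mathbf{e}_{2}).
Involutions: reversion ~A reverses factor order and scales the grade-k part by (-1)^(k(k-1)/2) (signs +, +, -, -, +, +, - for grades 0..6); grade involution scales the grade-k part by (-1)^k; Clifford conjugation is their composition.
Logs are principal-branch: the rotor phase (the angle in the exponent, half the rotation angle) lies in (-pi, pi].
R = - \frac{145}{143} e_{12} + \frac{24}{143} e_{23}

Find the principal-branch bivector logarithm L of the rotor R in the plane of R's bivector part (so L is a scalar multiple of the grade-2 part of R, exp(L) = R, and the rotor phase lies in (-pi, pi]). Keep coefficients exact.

The scalar part of R is 0, so the principal-branch rotor phase is pinned; divide the bivector part by its sine to get the unit plane — L is the phase times that plane.
Concretely: cos(phase) = 0 gives phase = ±\frac{\pi}{2}, and since phase/sin(phase) is even the sign is immaterial: L = (phase/sin(phase)) * <R>_2 = (\frac{\pi}{2}) * <R>_2.
Answer: - \frac{145 \pi}{286} e_{12} + \frac{12 \pi}{143} e_{23}


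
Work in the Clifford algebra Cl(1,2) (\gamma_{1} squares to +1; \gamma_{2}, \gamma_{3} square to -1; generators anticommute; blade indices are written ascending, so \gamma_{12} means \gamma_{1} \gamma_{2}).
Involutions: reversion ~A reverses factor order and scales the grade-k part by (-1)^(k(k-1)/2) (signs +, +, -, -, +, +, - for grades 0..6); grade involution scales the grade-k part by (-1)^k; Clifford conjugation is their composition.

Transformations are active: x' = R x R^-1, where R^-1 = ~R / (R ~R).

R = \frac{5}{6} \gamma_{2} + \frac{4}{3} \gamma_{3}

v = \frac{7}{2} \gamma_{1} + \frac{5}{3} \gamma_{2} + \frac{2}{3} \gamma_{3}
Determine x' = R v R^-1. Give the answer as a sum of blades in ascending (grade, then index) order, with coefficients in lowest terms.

~R = \frac{5}{6} \gamma_{2} + \frac{4}{3} \gamma_{3}, and R ~R = -\frac{89}{36}, so R^-1 = ~R / (-\frac{89}{36}).
R v = -\frac{41}{18} - \frac{35}{12} \gamma_{12} - \frac{14}{3} \gamma_{13} - \frac{5}{3} \gamma_{23}
Answer: -\frac{7}{2} \gamma_{1} - \frac{35}{267} \gamma_{2} + \frac{478}{267} \gamma_{3}


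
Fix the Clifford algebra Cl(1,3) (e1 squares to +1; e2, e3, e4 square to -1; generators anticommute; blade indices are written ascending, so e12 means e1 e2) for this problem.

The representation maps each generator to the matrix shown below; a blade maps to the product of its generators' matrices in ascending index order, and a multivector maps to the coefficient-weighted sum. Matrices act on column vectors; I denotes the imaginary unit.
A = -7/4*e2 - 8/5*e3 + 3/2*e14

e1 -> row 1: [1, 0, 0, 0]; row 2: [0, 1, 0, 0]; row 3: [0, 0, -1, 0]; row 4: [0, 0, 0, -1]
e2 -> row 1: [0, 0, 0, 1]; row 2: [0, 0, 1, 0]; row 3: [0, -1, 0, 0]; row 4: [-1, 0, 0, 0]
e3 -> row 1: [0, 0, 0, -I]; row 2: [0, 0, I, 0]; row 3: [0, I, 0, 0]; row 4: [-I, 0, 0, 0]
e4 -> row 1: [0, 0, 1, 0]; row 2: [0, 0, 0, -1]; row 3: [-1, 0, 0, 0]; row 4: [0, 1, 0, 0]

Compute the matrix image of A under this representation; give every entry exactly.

Bivector images (products of the table entries): rho(e14) = rho(e1)rho(e4) = row 1: [0, 0, 1, 0]; row 2: [0, 0, 0, -1]; row 3: [1, 0, 0, 0]; row 4: [0, -1, 0, 0].
M = (-7/4)*rho(e2) + (-8/5)*rho(e3) + (3/2)*rho(e14), summed entrywise:
Answer: row 1: [0, 0, 3/2, -7/4 + 8*I/5]; row 2: [0, 0, -7/4 - 8*I/5, -3/2]; row 3: [3/2, 7/4 - 8*I/5, 0, 0]; row 4: [7/4 + 8*I/5, -3/2, 0, 0]


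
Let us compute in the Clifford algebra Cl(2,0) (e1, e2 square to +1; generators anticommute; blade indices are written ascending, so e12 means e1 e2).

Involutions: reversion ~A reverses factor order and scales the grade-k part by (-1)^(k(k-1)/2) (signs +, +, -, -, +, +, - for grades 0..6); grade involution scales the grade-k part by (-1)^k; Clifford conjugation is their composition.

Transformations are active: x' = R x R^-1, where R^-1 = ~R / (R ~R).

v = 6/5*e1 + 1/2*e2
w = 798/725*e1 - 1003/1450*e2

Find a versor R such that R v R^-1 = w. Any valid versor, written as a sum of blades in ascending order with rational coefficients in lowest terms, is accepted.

Construction: equal norms (both 169/100) license R = v + w = 1668/725*e1 - 139/725*e2 — nothing changes along that direction, while (v - w)/2 changes sign, so v maps onto w.
Answer: 1668/725*e1 - 139/725*e2


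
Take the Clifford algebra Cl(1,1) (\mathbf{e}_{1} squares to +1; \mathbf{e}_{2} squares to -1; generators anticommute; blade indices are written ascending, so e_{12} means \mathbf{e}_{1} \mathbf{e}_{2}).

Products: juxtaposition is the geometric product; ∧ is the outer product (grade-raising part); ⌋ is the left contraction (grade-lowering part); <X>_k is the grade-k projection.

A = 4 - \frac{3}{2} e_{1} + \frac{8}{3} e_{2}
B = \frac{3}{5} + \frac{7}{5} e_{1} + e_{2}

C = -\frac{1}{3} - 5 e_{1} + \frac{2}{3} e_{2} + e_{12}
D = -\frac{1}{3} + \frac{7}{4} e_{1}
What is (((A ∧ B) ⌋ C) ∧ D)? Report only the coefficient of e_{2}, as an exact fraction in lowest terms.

step 1: \frac{12}{5} + \frac{47}{10} e_{1} + \frac{28}{5} e_{2} - \frac{157}{30} e_{12}
step 2: -\frac{499}{15} - \frac{32}{5} e_{1} + \frac{63}{10} e_{2} + \frac{12}{5} e_{12}
step 3: \frac{499}{45} - \frac{673}{12} e_{1} - \frac{21}{10} e_{2} - \frac{473}{40} e_{12}
Answer: -\frac{21}{10}


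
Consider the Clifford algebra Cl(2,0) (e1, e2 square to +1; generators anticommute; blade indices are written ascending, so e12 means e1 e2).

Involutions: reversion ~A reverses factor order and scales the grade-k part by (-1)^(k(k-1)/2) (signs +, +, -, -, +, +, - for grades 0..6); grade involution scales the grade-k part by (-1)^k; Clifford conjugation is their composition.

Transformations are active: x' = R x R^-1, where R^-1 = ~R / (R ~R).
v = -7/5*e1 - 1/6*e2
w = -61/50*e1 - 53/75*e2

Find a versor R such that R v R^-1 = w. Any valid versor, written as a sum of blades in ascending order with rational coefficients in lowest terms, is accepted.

Construction: equal norms (both 1789/900) license R = v + w = -131/50*e1 - 131/150*e2 — nothing changes along that direction, while (v - w)/2 changes sign, so v maps onto w.
Answer: -131/50*e1 - 131/150*e2


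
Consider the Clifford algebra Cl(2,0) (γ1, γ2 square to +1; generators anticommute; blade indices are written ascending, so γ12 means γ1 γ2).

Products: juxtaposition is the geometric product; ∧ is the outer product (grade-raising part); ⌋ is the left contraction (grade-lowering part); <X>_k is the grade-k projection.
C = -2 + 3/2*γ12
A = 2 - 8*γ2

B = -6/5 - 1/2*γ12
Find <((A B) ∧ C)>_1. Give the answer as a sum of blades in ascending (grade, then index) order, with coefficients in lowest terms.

step 1: -12/5 - 4*γ1 + 48/5*γ2 - γ12
step 2: 24/5 + 8*γ1 - 96/5*γ2 - 8/5*γ12
step 3: 8*γ1 - 96/5*γ2
Answer: 8*γ1 - 96/5*γ2


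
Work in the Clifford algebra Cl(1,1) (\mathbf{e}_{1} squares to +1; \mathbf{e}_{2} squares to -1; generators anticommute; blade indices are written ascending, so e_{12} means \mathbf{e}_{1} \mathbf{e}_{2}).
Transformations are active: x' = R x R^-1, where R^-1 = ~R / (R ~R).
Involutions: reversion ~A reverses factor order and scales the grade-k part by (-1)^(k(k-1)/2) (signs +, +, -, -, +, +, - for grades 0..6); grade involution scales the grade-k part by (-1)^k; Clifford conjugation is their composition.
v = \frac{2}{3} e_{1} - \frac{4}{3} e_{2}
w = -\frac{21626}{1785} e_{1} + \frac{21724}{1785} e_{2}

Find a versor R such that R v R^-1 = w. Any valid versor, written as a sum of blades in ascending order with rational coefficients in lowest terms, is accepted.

Sketch: the shared square -\frac{4}{3} makes R = v + w = -\frac{6812}{595} e_{1} + \frac{6448}{595} e_{2} the natural versor; its sandwich fixes that direction, negates (v - w)/2, and sends v to w.
Answer: -\frac{6812}{595} e_{1} + \frac{6448}{595} e_{2}


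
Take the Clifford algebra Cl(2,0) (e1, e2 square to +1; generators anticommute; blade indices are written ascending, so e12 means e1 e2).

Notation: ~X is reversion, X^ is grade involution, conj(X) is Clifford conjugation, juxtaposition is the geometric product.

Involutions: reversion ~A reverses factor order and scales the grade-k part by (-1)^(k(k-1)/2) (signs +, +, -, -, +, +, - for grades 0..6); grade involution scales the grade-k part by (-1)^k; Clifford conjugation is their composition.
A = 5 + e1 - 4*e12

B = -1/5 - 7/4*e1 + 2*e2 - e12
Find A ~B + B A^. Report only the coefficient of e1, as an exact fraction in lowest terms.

first term: 5/4 - 339/20*e1 + 4*e2 + 39/5*e12
second term: -13/4 - 11/20*e1 + 16*e2 - 11/5*e12
Answer: -35/2


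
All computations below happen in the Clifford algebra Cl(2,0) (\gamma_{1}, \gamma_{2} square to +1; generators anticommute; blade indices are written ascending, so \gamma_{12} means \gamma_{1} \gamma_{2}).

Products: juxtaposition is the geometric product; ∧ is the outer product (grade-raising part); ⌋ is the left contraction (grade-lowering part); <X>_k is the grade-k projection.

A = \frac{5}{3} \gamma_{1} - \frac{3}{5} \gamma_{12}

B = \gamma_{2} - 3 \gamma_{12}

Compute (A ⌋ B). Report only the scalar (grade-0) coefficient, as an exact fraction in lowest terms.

step 1: -\frac{9}{5} - 5 \gamma_{2}
Answer: -\frac{9}{5}


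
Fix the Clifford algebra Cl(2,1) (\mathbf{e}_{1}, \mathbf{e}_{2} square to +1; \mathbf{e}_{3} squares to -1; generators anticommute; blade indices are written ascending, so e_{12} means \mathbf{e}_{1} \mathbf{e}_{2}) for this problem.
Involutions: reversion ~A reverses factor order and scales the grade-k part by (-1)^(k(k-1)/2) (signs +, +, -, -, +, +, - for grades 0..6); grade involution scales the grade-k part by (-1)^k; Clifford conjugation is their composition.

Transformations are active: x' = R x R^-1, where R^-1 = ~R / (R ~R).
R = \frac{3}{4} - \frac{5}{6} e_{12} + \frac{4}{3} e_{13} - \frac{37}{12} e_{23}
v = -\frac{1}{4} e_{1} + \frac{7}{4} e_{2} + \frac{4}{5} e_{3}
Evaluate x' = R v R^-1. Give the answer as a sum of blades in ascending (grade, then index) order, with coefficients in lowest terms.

~R = \frac{3}{4} + \frac{5}{6} e_{12} - \frac{4}{3} e_{13} + \frac{37}{12} e_{23}, and R ~R = -\frac{361}{36}, so R^-1 = ~R / (-\frac{361}{36}).
R v = -\frac{217}{80} e_{1} + \frac{857}{240} e_{2} + \frac{1519}{240} e_{3} - \frac{107}{48} e_{123}
Answer: \frac{3658}{1805} e_{1} - \frac{24423}{14440} e_{2} - \frac{30573}{14440} e_{3}


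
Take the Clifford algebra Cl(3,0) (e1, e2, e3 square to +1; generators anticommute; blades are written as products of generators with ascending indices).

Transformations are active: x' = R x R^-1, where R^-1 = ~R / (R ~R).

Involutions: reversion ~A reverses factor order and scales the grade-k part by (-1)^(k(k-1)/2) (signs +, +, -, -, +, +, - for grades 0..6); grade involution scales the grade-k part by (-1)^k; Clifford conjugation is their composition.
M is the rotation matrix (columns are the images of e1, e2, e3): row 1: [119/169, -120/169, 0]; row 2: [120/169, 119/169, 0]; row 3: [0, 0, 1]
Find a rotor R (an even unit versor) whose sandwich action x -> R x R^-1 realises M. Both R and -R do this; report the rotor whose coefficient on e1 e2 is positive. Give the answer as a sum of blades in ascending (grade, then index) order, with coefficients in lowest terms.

Method: write R = a + b12*e1 e2 + b13*e1 e3 + b23*e2 e3 with a^2 + b12^2 + b13^2 + b23^2 = 1 (so R^-1 = ~R). Expanding the columns R e_j ~R gives tr M = 4a^2 - 1 and, from the antisymmetric part, M21 - M12 = -4a*b12, M13 - M31 = 4a*b13, M32 - M23 = -4a*b23.
Here tr M = 407/169, so a^2 = (1 + tr M)/4 = 144/169 and a = ±12/13. Taking a = 12/13: M21 - M12 = 240/169, M13 - M31 = 0, M32 - M23 = 0, giving b12 = -5/13, b13 = 0, b23 = 0, i.e. R = 12/13 - 5/13*e1 e2.
Its e1 e2 coefficient is negative, so report the other preimage -R.
Answer: -12/13 + 5/13*e1 e2. Note: both R and -R realise this M (trace 407/169); the covering map identifies them, and the e1 e2-coefficient sign is the tie-breaker.
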